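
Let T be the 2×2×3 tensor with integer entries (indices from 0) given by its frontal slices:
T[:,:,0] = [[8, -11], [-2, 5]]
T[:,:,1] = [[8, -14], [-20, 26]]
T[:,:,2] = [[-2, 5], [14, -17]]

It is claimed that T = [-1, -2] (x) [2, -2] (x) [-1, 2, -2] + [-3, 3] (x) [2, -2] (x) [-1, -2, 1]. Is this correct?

No

Reconstruct entry (0,1,0) from the claimed factors: Σₗ aₗ[0]bₗ[1]cₗ[0] = (-1)·(-2)·(-1) + (-3)·(-2)·(-1) = -8, but T[0,1,0] = -11. The claim is false.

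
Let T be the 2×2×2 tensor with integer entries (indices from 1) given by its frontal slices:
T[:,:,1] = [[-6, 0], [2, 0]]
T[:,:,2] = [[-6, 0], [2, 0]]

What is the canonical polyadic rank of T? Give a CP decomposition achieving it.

rank(T) = 1

Lower bound: T ≠ 0 (e.g. T[1,1,1] = -6), so rank(T) ≥ 1.
Upper bound: the mode-1 fibre T[:,1,1] = [-6, 2] gives a = [3, -1] (primitive direction); the mode-2 fibre T[1,:,1] = [-6, 0] gives b = [1, 0]; then c[k] = T[1,1,k] / (a[1]·b[1]) = [-6, -6] / 3 = [-2, -2].
Expanding [3, -1] ∘ [1, 0] ∘ [-2, -2] reproduces all 8 entries of T, so T = [3, -1] ∘ [1, 0] ∘ [-2, -2] and rank(T) ≤ 1.
These bounds meet, so rank(T) = 1.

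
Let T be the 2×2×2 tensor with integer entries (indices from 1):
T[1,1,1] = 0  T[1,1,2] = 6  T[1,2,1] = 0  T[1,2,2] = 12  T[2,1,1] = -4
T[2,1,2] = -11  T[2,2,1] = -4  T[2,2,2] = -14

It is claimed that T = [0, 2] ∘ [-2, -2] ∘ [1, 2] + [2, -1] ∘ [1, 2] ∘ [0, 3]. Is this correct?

Yes

Reconstruct entrywise from the claimed factors. For example, T[1,2,2] = 12 and Σₗ aₗ[1]bₗ[2]cₗ[2] = (0)·(-2)·(2) + (2)·(2)·(3) = 12; checking all 8 entries, every one matches. The claim holds.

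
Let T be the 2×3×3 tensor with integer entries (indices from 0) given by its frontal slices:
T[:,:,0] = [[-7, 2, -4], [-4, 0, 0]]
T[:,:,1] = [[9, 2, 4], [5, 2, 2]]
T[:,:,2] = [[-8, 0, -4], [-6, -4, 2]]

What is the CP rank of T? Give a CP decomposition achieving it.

Lower bound: in the mode-2 unfolding of T (rows indexed by j, columns by (i,k)) the 3×3 minor on rows j ∈ {0, 1, 2}, columns (i,k) ∈ {(0,0), (0,1), (1,0)} is det [[-7, 9, -4], [2, 2, 0], [-4, 4, 0]] = -64 ≠ 0, so that unfolding has rank ≥ 3 and hence rank(T) ≥ 3 (CP rank is at least every unfolding rank, though it can be larger).
Upper bound: T is a sum of 3 rank-1 terms, T = [0, 1] ⊗ [1, 2, -2] ⊗ [-1, 0, -2] + [1, 1] ⊗ [1, 2, 0] ⊗ [1, 1, 0] + [2, 1] ⊗ [2, 0, 1] ⊗ [-2, 2, -2] (written with every a and b primitive with positive leading entry and the scale carried by c; CP decompositions are not unique, and this one is verified by expanding entrywise), so rank(T) ≤ 3.
These bounds meet, so rank(T) = 3.

rank(T) = 3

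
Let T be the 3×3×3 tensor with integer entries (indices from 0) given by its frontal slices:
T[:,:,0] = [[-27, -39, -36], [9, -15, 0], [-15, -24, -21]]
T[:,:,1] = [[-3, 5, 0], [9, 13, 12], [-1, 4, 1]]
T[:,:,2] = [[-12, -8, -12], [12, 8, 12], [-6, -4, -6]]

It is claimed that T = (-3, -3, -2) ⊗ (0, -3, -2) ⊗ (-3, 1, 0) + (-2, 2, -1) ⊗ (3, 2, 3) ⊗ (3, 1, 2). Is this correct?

Reconstruct entry (0,0,0) from the claimed factors: Σₗ aₗ[0]bₗ[0]cₗ[0] = (-3)·(0)·(-3) + (-2)·(3)·(3) = -18, but T[0,0,0] = -27. The claim is false.

No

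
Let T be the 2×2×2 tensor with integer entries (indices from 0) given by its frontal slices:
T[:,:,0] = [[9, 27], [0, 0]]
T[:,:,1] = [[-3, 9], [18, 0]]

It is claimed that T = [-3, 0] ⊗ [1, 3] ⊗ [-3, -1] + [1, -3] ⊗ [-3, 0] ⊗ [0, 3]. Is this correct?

No

Reconstruct entry (0,0,1) from the claimed factors: Σₗ aₗ[0]bₗ[0]cₗ[1] = (-3)·(1)·(-1) + (1)·(-3)·(3) = -6, but T[0,0,1] = -3. The claim is false.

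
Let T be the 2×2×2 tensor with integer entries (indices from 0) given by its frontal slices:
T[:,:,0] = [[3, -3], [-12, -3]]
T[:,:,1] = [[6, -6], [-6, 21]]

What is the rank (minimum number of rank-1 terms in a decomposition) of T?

2

Lower bound: in the mode-3 unfolding of T (rows indexed by k, columns by (i,j)) the 2×2 minor on rows k ∈ {0, 1}, columns (i,j) ∈ {(0,0), (1,0)} is det [[3, -12], [6, -6]] = 54 ≠ 0, so that unfolding has rank ≥ 2 and hence rank(T) ≥ 2 (CP rank is at least every unfolding rank, though it can be larger).
Upper bound: with S_k = T[:,:,k], the two rank-1 terms a₁b₁ᵀ, a₂b₂ᵀ are the rank-1 members of the pencil x·S₀ + y·S₁.
det(x·S₀ + y·S₁) is −45·x² − 45·xy + 90·y² = (-45)·(x + 2·y)(x − y), vanishing at (x:y) = (2:-1) and (1:1).
M₁ = 2·S₀ − S₁ = [[0, 0], [-18, -27]] = (-9)·(0, 1)(2, 3)ᵀ and M₂ = S₀ + S₁ = [[9, -9], [-18, 18]] = 9·(1, -2)(1, -1)ᵀ, so take a₁ = (0, 1), b₁ = (2, 3), a₂ = (1, -2), b₂ = (1, -1).
Each slice is an integer combination of E₁ = a₁b₁ᵀ and E₂ = a₂b₂ᵀ: S₀ = −3·E₁ + 3·E₂, S₁ = 3·E₁ + 6·E₂; reading off coefficients, c₁ = (-3, 3) and c₂ = (3, 6).
Hence T = (0, 1) ⊗ (2, 3) ⊗ (-3, 3) + (1, -2) ⊗ (1, -1) ⊗ (3, 6), so rank(T) ≤ 2.
These bounds meet, so rank(T) = 2.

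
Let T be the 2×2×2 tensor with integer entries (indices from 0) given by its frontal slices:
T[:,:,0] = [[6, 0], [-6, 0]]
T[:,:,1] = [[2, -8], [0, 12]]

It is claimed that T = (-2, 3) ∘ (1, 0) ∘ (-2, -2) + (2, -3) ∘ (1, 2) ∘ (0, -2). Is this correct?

No

Reconstruct entry (0,0,0) from the claimed factors: Σₗ aₗ[0]bₗ[0]cₗ[0] = (-2)·(1)·(-2) + (2)·(1)·(0) = 4, but T[0,0,0] = 6. The claim is false.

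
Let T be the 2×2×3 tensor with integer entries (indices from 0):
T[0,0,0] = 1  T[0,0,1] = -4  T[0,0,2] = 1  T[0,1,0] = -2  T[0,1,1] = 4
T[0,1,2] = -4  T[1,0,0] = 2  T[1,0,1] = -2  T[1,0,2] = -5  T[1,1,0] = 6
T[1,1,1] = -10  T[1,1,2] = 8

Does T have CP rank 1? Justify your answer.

No

The mode-3 unfolding of T (rows indexed by k, columns by (i,j) = (0,0), (0,1), (1,0), (1,1)) is [[1, -2, 2, 6], [-4, 4, -2, -10], [1, -4, -5, 8]].
There the 3×3 minor on rows k ∈ {0, 1, 2}, columns (i,j) ∈ {(0,0), (0,1), (1,0)} is det [[1, -2, 2], [-4, 4, -2], [1, -4, -5]] = 40 ≠ 0, so this unfolding has rank ≥ 3; CP rank is at least every unfolding rank, so rank(T) ≥ 3.
In particular rank(T) ≥ 3 > 1, so T is not rank-1.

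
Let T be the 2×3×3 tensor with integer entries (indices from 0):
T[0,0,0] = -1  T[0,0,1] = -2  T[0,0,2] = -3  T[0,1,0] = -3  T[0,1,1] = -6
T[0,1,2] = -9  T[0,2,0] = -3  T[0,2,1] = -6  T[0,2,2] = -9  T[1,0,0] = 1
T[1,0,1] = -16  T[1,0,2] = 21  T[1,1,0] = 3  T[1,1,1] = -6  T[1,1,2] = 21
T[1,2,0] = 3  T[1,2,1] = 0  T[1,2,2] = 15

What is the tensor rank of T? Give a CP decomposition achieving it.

Lower bound: the mode-1 unfolding of T (rows indexed by i, columns by (j,k) = (0,0), (0,1), (0,2), (1,0), (1,1), (1,2), (2,0), (2,1), (2,2)) is [[-1, -2, -3, -3, -6, -9, -3, -6, -9], [1, -16, 21, 3, -6, 21, 3, 0, 15]].
There the 2×2 minor on rows i ∈ {0, 1}, columns (j,k) ∈ {(0,0), (0,1)} is det [[-1, -2], [1, -16]] = 18 ≠ 0, so this unfolding has rank ≥ 2; CP rank is at least every unfolding rank, so rank(T) ≥ 2. (Flattening ranks never certify an upper bound on CP rank; for that we must actually write T with 2 rank-1 terms.)
Upper bound — finding two terms. Write S_k = T[:,:,k] for the frontal slices: S₀ = [[-1, -3, -3], [1, 3, 3]], S₁ = [[-2, -6, -6], [-16, -6, 0]], S₂ = [[-3, -9, -9], [21, 21, 15]].
If T = a₁ (x) b₁ (x) c₁ + a₂ (x) b₂ (x) c₂ then each S_k = c₁[k]·a₁b₁ᵀ + c₂[k]·a₂b₂ᵀ. S₀ and S₁ are linearly independent, so a₁b₁ᵀ and a₂b₂ᵀ must span the same plane of matrices: they are the rank-1 matrices of the form x·S₀ + y·S₁.
The 2×2 minor of x·S₀ + y·S₁ on rows {0,1}, columns {0,1} is −42·xy − 84·y² = (-42)·(x + 2·y)(y), vanishing at (x:y) = (2:-1) and (1:0).
M₁ = 2·S₀ − S₁ = [[0, 0, 0], [18, 12, 6]] = 6·[0, 1][3, 2, 1]ᵀ and M₂ = S₀ = [[-1, -3, -3], [1, 3, 3]] = −[1, -1][1, 3, 3]ᵀ, so take a₁ = [0, 1], b₁ = [3, 2, 1], a₂ = [1, -1], b₂ = [1, 3, 3].
Each slice is an integer combination of E₁ = a₁b₁ᵀ and E₂ = a₂b₂ᵀ: S₀ = −E₂, S₁ = −6·E₁ − 2·E₂, S₂ = 6·E₁ − 3·E₂; reading off coefficients, c₁ = [0, -6, 6] and c₂ = [-1, -2, -3].
Hence T = [0, 1] (x) [3, 2, 1] (x) [0, -6, 6] + [1, -1] (x) [1, 3, 3] (x) [-1, -2, -3], so rank(T) ≤ 2.
These bounds meet, so rank(T) = 2.
Check entry T[1,2,0] = 3: (1)·(1)·(0) + (-1)·(3)·(-1) = 3.

rank(T) = 2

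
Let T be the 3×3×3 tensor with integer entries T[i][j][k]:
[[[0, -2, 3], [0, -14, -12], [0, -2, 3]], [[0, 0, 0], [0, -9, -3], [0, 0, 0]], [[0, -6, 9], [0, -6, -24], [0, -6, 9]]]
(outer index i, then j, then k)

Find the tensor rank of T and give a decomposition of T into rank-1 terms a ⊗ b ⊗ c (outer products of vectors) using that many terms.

Lower bound: in the mode-2 unfolding of T (rows indexed by j, columns by (i,k)) the 2×2 minor on rows j ∈ {0, 1}, columns (i,k) ∈ {(0,1), (0,2)} is det [[-2, 3], [-14, -12]] = 66 ≠ 0, so that unfolding has rank ≥ 2 and hence rank(T) ≥ 2 (CP rank is at least every unfolding rank, though it can be larger).
Upper bound: with S_k = T[:,:,k], the two rank-1 terms a₁b₁ᵀ, a₂b₂ᵀ are the rank-1 members of the pencil x·S₁ + y·S₂.
The 2×2 minor of x·S₁ + y·S₂ on rows {0,1}, columns {0,1} is 18·x² − 21·xy − 9·y² = 3·(2·x − 3·y)(3·x + y), vanishing at (x:y) = (3:2) and (1:-3).
M₁ = 3·S₁ + 2·S₂ = [[0, -66, 0], [0, -33, 0], [0, -66, 0]] = (-33)·[2, 1, 2][0, 1, 0]ᵀ and M₂ = S₁ − 3·S₂ = [[-11, 22, -11], [0, 0, 0], [-33, 66, -33]] = (-11)·[1, 0, 3][1, -2, 1]ᵀ, so take a₁ = [2, 1, 2], b₁ = [0, 1, 0], a₂ = [1, 0, 3], b₂ = [1, -2, 1].
Each slice is an integer combination of E₁ = a₁b₁ᵀ and E₂ = a₂b₂ᵀ: S₀ = 0, S₁ = −9·E₁ − 2·E₂, S₂ = −3·E₁ + 3·E₂; reading off coefficients, c₁ = [0, -9, -3] and c₂ = [0, -2, 3].
Hence T = [2, 1, 2] ⊗ [0, 1, 0] ⊗ [0, -9, -3] + [1, 0, 3] ⊗ [1, -2, 1] ⊗ [0, -2, 3], so rank(T) ≤ 2.
These bounds meet, so rank(T) = 2.

rank(T) = 2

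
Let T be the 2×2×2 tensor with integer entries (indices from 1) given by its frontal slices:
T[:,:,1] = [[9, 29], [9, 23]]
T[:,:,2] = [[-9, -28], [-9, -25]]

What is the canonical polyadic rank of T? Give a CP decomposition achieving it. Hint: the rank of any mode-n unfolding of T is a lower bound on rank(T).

rank(T) = 2

Lower bound: the mode-2 unfolding of T (rows indexed by j, columns by (i,k) = (1,1), (1,2), (2,1), (2,2)) is [[9, -9, 9, -9], [29, -28, 23, -25]].
There the 2×2 minor on rows j ∈ {1, 2}, columns (i,k) ∈ {(1,1), (1,2)} is det [[9, -9], [29, -28]] = 9 ≠ 0, so this unfolding has rank ≥ 2; CP rank is at least every unfolding rank, so rank(T) ≥ 2. (Unfolding ranks only ever bound the CP rank from below — rank(T) can be strictly larger than all of them — so the matching upper bound has to come from an explicit 2-term decomposition.)
Upper bound — finding two terms. Write S_k = T[:,:,k] for the frontal slices: S₁ = [[9, 29], [9, 23]], S₂ = [[-9, -28], [-9, -25]].
If T = a₁ (x) b₁ (x) c₁ + a₂ (x) b₂ (x) c₂ then each S_k = c₁[k]·a₁b₁ᵀ + c₂[k]·a₂b₂ᵀ. S₁ and S₂ are linearly independent, so a₁b₁ᵀ and a₂b₂ᵀ must span the same plane of matrices: they are the rank-1 matrices of the form x·S₁ + y·S₂.
det(x·S₁ + y·S₂) is −54·x² + 81·xy − 27·y² = (-27)·(2·x − y)(x − y), vanishing at (x:y) = (1:2) and (1:1).
M₁ = S₁ + 2·S₂ = [[-9, -27], [-9, -27]] = (-9)·[1, 1][1, 3]ᵀ and M₂ = S₁ + S₂ = [[0, 1], [0, -2]] = [1, -2][0, 1]ᵀ, so take a₁ = [1, 1], b₁ = [1, 3], a₂ = [1, -2], b₂ = [0, 1].
Each slice is an integer combination of E₁ = a₁b₁ᵀ and E₂ = a₂b₂ᵀ: S₁ = 9·E₁ + 2·E₂, S₂ = −9·E₁ − E₂; reading off coefficients, c₁ = [9, -9] and c₂ = [2, -1].
Hence T = [1, 1] (x) [1, 3] (x) [9, -9] + [1, -2] (x) [0, 1] (x) [2, -1], so rank(T) ≤ 2.
These bounds meet, so rank(T) = 2.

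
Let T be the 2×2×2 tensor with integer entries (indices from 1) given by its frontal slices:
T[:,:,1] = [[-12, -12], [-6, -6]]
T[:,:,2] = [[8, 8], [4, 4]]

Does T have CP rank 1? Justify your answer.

Yes

If T = a ⊗ b ⊗ c then every fibre of T is a multiple of the corresponding factor, so read the factors off the fibres through the nonzero entry T[1,1,1] = -12.
The mode-1 fibre T[:,1,1] = [-12, -6] gives a = [2, 1] (primitive direction); the mode-2 fibre T[1,:,1] = [-12, -12] gives b = [1, 1]; then c[k] = T[1,1,k] / (a[1]·b[1]) = [-12, 8] / 2 = [-6, 4].
Expanding [2, 1] ⊗ [1, 1] ⊗ [-6, 4] reproduces all 8 entries of T, so T = [2, 1] ⊗ [1, 1] ⊗ [-6, 4] and rank(T) ≤ 1.
Equivalently every frontal slice T[:,:,k] is c[k] times the rank-1 matrix [2, 1] ⊗ [1, 1]. So T has rank 1 (it is nonzero).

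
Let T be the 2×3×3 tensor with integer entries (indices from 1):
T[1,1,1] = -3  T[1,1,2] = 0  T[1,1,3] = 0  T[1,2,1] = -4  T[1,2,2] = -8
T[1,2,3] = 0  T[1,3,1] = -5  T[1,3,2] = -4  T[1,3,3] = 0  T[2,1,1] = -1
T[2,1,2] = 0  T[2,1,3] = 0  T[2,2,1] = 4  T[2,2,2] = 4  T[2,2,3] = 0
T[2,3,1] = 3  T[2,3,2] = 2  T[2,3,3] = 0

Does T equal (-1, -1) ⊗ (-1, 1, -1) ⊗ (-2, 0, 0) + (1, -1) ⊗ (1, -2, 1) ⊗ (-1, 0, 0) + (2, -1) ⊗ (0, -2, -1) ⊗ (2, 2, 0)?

Reconstruct entry (1,3,1) from the claimed factors: Σₗ aₗ[1]bₗ[3]cₗ[1] = (-1)·(-1)·(-2) + (1)·(1)·(-1) + (2)·(-1)·(2) = -7, but T[1,3,1] = -5. The claim is false.

No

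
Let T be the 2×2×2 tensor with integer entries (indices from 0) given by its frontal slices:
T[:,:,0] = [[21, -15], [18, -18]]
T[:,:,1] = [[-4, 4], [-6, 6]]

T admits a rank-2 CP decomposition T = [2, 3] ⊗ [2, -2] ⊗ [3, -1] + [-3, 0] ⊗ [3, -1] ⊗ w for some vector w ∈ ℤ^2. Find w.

w = [-1, 0]

Subtract the known terms from T to get the rank-1 residual R = [-3, 0] ⊗ [3, -1] ⊗ w, so R[i,j,k] = a[i]·b[j]·w[k]. Pick indices with nonzero a[0]·b[0] = (-3)·(3) = -9. Only the fibre through (0,0,·) is needed: R[0,0,:] = T[0,0,:] − Σₗ aₗ[0]bₗ[0]cₗ = [21, -4] − (2)·(2)·[3, -1] = [9, 0]. Then w[k] = R[0,0,k] / -9 for each k, giving w = [9, 0] / -9 = [-1, 0].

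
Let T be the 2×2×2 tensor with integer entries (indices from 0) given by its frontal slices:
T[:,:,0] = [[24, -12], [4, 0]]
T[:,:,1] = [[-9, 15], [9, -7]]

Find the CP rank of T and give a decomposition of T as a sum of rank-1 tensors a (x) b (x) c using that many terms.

Lower bound: in the mode-2 unfolding of T (rows indexed by j, columns by (i,k)) the 2×2 minor on rows j ∈ {0, 1}, columns (i,k) ∈ {(0,0), (0,1)} is det [[24, -9], [-12, 15]] = 252 ≠ 0, so that unfolding has rank ≥ 2 and hence rank(T) ≥ 2 (CP rank is at least every unfolding rank, though it can be larger).
Upper bound: with S_k = T[:,:,k], the two rank-1 terms a₁b₁ᵀ, a₂b₂ᵀ are the rank-1 members of the pencil x·S₀ + y·S₁.
det(x·S₀ + y·S₁) is 48·x² − 120·xy − 72·y² = 24·(x − 3·y)(2·x + y), vanishing at (x:y) = (3:1) and (1:-2).
M₁ = 3·S₀ + S₁ = [[63, -21], [21, -7]] = 7·[3, 1][3, -1]ᵀ and M₂ = S₀ − 2·S₁ = [[42, -42], [-14, 14]] = 14·[3, -1][1, -1]ᵀ, so take a₁ = [3, 1], b₁ = [3, -1], a₂ = [3, -1], b₂ = [1, -1].
Each slice is an integer combination of E₁ = a₁b₁ᵀ and E₂ = a₂b₂ᵀ: S₀ = 2·E₁ + 2·E₂, S₁ = E₁ − 6·E₂; reading off coefficients, c₁ = [2, 1] and c₂ = [2, -6].
Hence T = [3, 1] (x) [3, -1] (x) [2, 1] + [3, -1] (x) [1, -1] (x) [2, -6], so rank(T) ≤ 2.
These bounds meet, so rank(T) = 2.

rank(T) = 2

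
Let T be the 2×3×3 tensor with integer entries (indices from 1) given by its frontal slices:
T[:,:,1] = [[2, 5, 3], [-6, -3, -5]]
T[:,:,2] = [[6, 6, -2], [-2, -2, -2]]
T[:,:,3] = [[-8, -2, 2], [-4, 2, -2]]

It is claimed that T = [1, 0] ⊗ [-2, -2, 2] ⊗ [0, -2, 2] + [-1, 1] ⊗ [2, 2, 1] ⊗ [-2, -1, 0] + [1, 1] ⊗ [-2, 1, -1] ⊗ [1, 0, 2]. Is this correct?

Reconstruct entry (1,3,1) from the claimed factors: Σₗ aₗ[1]bₗ[3]cₗ[1] = (1)·(2)·(0) + (-1)·(1)·(-2) + (1)·(-1)·(1) = 1, but T[1,3,1] = 3. The claim is false.

No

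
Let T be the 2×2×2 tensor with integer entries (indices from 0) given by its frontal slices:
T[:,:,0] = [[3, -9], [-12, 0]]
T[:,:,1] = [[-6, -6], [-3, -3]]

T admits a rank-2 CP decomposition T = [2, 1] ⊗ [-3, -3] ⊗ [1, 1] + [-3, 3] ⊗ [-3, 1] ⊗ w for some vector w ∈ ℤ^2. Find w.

w = [1, 0]

Subtract the known terms from T to get the rank-1 residual R = [-3, 3] ⊗ [-3, 1] ⊗ w, so R[i,j,k] = a[i]·b[j]·w[k]. Pick indices with nonzero a[0]·b[0] = (-3)·(-3) = 9. Only the fibre through (0,0,·) is needed: R[0,0,:] = T[0,0,:] − Σₗ aₗ[0]bₗ[0]cₗ = [3, -6] − (2)·(-3)·[1, 1] = [9, 0]. Then w[k] = R[0,0,k] / 9 for each k, giving w = [9, 0] / 9 = [1, 0].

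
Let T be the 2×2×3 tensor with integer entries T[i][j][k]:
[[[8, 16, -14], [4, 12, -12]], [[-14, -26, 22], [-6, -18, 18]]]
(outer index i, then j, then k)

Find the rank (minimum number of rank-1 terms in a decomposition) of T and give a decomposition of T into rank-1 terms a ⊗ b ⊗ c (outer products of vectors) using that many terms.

Lower bound: the mode-1 unfolding of T (rows indexed by i, columns by (j,k) = (0,0), (0,1), (0,2), (1,0), (1,1), (1,2)) is [[8, 16, -14, 4, 12, -12], [-14, -26, 22, -6, -18, 18]].
There the 2×2 minor on rows i ∈ {0, 1}, columns (j,k) ∈ {(0,0), (0,1)} is det [[8, 16], [-14, -26]] = 16 ≠ 0, so this unfolding has rank ≥ 2; CP rank is at least every unfolding rank, so rank(T) ≥ 2. (Unfolding ranks only ever bound the CP rank from below — rank(T) can be strictly larger than all of them — so the matching upper bound has to come from an explicit 2-term decomposition.)
Upper bound — finding two terms. Write S_k = T[:,:,k] for the frontal slices: S₀ = [[8, 4], [-14, -6]], S₁ = [[16, 12], [-26, -18]], S₂ = [[-14, -12], [22, 18]].
If T = a₁ ⊗ b₁ ⊗ c₁ + a₂ ⊗ b₂ ⊗ c₂ then each S_k = c₁[k]·a₁b₁ᵀ + c₂[k]·a₂b₂ᵀ. S₀ and S₁ are linearly independent, so a₁b₁ᵀ and a₂b₂ᵀ must span the same plane of matrices: they are the rank-1 matrices of the form x·S₀ + y·S₁.
det(x·S₀ + y·S₁) is 8·x² + 32·xy + 24·y² = 8·(x + 3·y)(x + y), vanishing at (x:y) = (3:-1) and (1:-1).
M₁ = 3·S₀ − S₁ = [[8, 0], [-16, 0]] = 8·[1, -2][1, 0]ᵀ and M₂ = S₀ − S₁ = [[-8, -8], [12, 12]] = (-4)·[2, -3][1, 1]ᵀ, so take a₁ = [1, -2], b₁ = [1, 0], a₂ = [2, -3], b₂ = [1, 1].
Each slice is an integer combination of E₁ = a₁b₁ᵀ and E₂ = a₂b₂ᵀ: S₀ = 4·E₁ + 2·E₂, S₁ = 4·E₁ + 6·E₂, S₂ = −2·E₁ − 6·E₂; reading off coefficients, c₁ = [4, 4, -2] and c₂ = [2, 6, -6].
Hence T = [1, -2] ⊗ [1, 0] ⊗ [4, 4, -2] + [2, -3] ⊗ [1, 1] ⊗ [2, 6, -6], so rank(T) ≤ 2.
These bounds meet, so rank(T) = 2.
Check entry T[1,1,2] = 18: (-2)·(0)·(-2) + (-3)·(1)·(-6) = 18.

rank(T) = 2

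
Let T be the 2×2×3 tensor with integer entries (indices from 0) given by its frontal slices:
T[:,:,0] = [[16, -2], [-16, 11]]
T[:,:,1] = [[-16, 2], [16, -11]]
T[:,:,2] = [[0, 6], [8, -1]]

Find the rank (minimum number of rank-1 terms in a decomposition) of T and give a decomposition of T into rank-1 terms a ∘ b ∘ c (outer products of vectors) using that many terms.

Lower bound: the mode-3 unfolding of T (rows indexed by k, columns by (i,j) = (0,0), (0,1), (1,0), (1,1)) is [[16, -2, -16, 11], [-16, 2, 16, -11], [0, 6, 8, -1]].
There the 2×2 minor on rows k ∈ {0, 2}, columns (i,j) ∈ {(0,0), (0,1)} is det [[16, -2], [0, 6]] = 96 ≠ 0, so this unfolding has rank ≥ 2; CP rank is at least every unfolding rank, so rank(T) ≥ 2. (Flattening ranks never certify an upper bound on CP rank; for that we must actually write T with 2 rank-1 terms.)
Upper bound — finding two terms. Write S_k = T[:,:,k] for the frontal slices: S₀ = [[16, -2], [-16, 11]], S₁ = [[-16, 2], [16, -11]], S₂ = [[0, 6], [8, -1]].
If T = a₁ ∘ b₁ ∘ c₁ + a₂ ∘ b₂ ∘ c₂ then each S_k = c₁[k]·a₁b₁ᵀ + c₂[k]·a₂b₂ᵀ. S₀ and S₂ are linearly independent, so a₁b₁ᵀ and a₂b₂ᵀ must span the same plane of matrices: they are the rank-1 matrices of the form x·S₀ + y·S₂.
det(x·S₀ + y·S₂) is 144·x² + 96·xy − 48·y² = 48·(3·x − y)(x + y), vanishing at (x:y) = (1:3) and (1:-1).
M₁ = S₀ + 3·S₂ = [[16, 16], [8, 8]] = 8·(2, 1)(1, 1)ᵀ and M₂ = S₀ − S₂ = [[16, -8], [-24, 12]] = 4·(2, -3)(2, -1)ᵀ, so take a₁ = (2, 1), b₁ = (1, 1), a₂ = (2, -3), b₂ = (2, -1).
Each slice is an integer combination of E₁ = a₁b₁ᵀ and E₂ = a₂b₂ᵀ: S₀ = 2·E₁ + 3·E₂, S₁ = −2·E₁ − 3·E₂, S₂ = 2·E₁ − E₂; reading off coefficients, c₁ = (2, -2, 2) and c₂ = (3, -3, -1).
Hence T = (2, 1) ∘ (1, 1) ∘ (2, -2, 2) + (2, -3) ∘ (2, -1) ∘ (3, -3, -1), so rank(T) ≤ 2.
These bounds meet, so rank(T) = 2.

rank(T) = 2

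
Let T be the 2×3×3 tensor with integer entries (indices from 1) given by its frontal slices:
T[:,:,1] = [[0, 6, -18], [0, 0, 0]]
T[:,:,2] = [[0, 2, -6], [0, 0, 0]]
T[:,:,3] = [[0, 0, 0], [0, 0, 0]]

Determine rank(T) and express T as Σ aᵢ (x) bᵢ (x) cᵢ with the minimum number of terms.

rank(T) = 1

Lower bound: T ≠ 0 (e.g. T[1,2,1] = 6), so rank(T) ≥ 1.
Upper bound: if T = a (x) b (x) c then every fibre of T is a multiple of the corresponding factor, so read the factors off the fibres through the nonzero entry T[1,2,1] = 6.
The mode-1 fibre T[:,2,1] = [6, 0] gives a = [1, 0] (primitive direction); the mode-2 fibre T[1,:,1] = [0, 6, -18] gives b = [0, 1, -3]; then c[k] = T[1,2,k] / (a[1]·b[2]) = [6, 2, 0] / 1 = [6, 2, 0].
Expanding [1, 0] (x) [0, 1, -3] (x) [6, 2, 0] reproduces all 18 entries of T, so T = [1, 0] (x) [0, 1, -3] (x) [6, 2, 0] and rank(T) ≤ 1.
These bounds meet, so rank(T) = 1.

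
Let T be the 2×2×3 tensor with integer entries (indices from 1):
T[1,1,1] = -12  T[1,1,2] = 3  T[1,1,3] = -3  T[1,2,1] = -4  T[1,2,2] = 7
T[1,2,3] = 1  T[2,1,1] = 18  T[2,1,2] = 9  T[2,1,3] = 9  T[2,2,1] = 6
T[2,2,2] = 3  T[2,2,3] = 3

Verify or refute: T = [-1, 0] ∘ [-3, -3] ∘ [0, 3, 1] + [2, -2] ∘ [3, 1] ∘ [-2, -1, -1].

No

Reconstruct entry (2,1,1) from the claimed factors: Σₗ aₗ[2]bₗ[1]cₗ[1] = (0)·(-3)·(0) + (-2)·(3)·(-2) = 12, but T[2,1,1] = 18. The claim is false.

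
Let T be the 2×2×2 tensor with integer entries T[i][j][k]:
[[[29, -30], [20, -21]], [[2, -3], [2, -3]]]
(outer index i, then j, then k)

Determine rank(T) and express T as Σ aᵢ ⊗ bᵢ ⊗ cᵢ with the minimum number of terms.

rank(T) = 2

Lower bound: in the mode-2 unfolding of T (rows indexed by j, columns by (i,k)) the 2×2 minor on rows j ∈ {0, 1}, columns (i,k) ∈ {(0,0), (0,1)} is det [[29, -30], [20, -21]] = -9 ≠ 0, so that unfolding has rank ≥ 2 and hence rank(T) ≥ 2 (CP rank is at least every unfolding rank, though it can be larger).
Upper bound: with S_k = T[:,:,k], the two rank-1 terms a₁b₁ᵀ, a₂b₂ᵀ are the rank-1 members of the pencil x·S₀ + y·S₁.
det(x·S₀ + y·S₁) is 18·x² − 45·xy + 27·y² = 9·(2·x − 3·y)(x − y), vanishing at (x:y) = (3:2) and (1:1).
M₁ = 3·S₀ + 2·S₁ = [[27, 18], [0, 0]] = 9·[1, 0][3, 2]ᵀ and M₂ = S₀ + S₁ = [[-1, -1], [-1, -1]] = −[1, 1][1, 1]ᵀ, so take a₁ = [1, 0], b₁ = [3, 2], a₂ = [1, 1], b₂ = [1, 1].
Each slice is an integer combination of E₁ = a₁b₁ᵀ and E₂ = a₂b₂ᵀ: S₀ = 9·E₁ + 2·E₂, S₁ = −9·E₁ − 3·E₂; reading off coefficients, c₁ = [9, -9] and c₂ = [2, -3].
Hence T = [1, 0] ⊗ [3, 2] ⊗ [9, -9] + [1, 1] ⊗ [1, 1] ⊗ [2, -3], so rank(T) ≤ 2.
These bounds meet, so rank(T) = 2.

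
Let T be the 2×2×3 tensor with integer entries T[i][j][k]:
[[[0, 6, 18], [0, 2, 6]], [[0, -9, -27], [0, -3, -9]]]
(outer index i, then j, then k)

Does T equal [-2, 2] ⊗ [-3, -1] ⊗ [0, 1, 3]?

No

Reconstruct entry (1,0,1) from the claimed factors: Σₗ aₗ[1]bₗ[0]cₗ[1] = (2)·(-3)·(1) = -6, but T[1,0,1] = -9. The claim is false.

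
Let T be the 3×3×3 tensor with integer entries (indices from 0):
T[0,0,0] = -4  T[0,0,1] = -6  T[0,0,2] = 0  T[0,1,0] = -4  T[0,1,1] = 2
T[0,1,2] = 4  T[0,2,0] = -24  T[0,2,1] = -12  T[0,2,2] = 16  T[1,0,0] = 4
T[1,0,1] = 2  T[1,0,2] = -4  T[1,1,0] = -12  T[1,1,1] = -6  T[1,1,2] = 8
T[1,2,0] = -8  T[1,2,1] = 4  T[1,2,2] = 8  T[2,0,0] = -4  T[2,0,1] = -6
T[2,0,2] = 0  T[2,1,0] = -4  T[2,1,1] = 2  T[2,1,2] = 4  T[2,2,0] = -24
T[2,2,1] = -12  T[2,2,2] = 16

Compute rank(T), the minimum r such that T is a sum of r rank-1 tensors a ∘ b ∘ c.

Lower bound: the mode-2 unfolding of T (rows indexed by j, columns by (i,k) = (0,0), (0,1), (0,2), (1,0), (1,1), (1,2), (2,0), (2,1), (2,2)) is [[-4, -6, 0, 4, 2, -4, -4, -6, 0], [-4, 2, 4, -12, -6, 8, -4, 2, 4], [-24, -12, 16, -8, 4, 8, -24, -12, 16]].
There the 3×3 minor on rows j ∈ {0, 1, 2}, columns (i,k) ∈ {(0,0), (0,1), (0,2)} is det [[-4, -6, 0], [-4, 2, 4], [-24, -12, 16]] = -128 ≠ 0, so this unfolding has rank ≥ 3; CP rank is at least every unfolding rank, so rank(T) ≥ 3. (Unfolding ranks only ever bound the CP rank from below — rank(T) can be strictly larger than all of them — so the matching upper bound has to come from an explicit 3-term decomposition.)
Upper bound: T is a sum of 3 rank-1 terms, T = [1, -1, 1] ∘ [1, -1, 2] ∘ [-4, -4, 2] + [1, 1, 1] ∘ [1, -1, -2] ∘ [4, 0, -4] + [1, 1, 1] ∘ [1, 1, 2] ∘ [-4, -2, 2] (written with every a and b primitive with positive leading entry and the scale carried by c; CP decompositions are not unique, and this one is verified by expanding entrywise), so rank(T) ≤ 3.
These bounds meet, so rank(T) = 3.

3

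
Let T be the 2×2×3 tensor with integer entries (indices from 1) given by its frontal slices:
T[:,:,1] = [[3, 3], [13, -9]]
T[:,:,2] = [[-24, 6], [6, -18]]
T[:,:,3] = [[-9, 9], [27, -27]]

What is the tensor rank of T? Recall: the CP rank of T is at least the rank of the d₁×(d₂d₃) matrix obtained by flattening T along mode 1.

Lower bound: the mode-2 unfolding of T (rows indexed by j, columns by (i,k) = (1,1), (1,2), (1,3), (2,1), (2,2), (2,3)) is [[3, -24, -9, 13, 6, 27], [3, 6, 9, -9, -18, -27]].
There the 2×2 minor on rows j ∈ {1, 2}, columns (i,k) ∈ {(1,1), (1,2)} is det [[3, -24], [3, 6]] = 90 ≠ 0, so this unfolding has rank ≥ 2; CP rank is at least every unfolding rank, so rank(T) ≥ 2. (This is only a lower bound: in general the CP rank may exceed every unfolding rank, so we still need to exhibit 2 rank-1 terms summing to T.)
Upper bound — finding two terms. Write S_k = T[:,:,k] for the frontal slices: S₁ = [[3, 3], [13, -9]], S₂ = [[-24, 6], [6, -18]], S₃ = [[-9, 9], [27, -27]].
If T = a₁ ⊗ b₁ ⊗ c₁ + a₂ ⊗ b₂ ⊗ c₂ then each S_k = c₁[k]·a₁b₁ᵀ + c₂[k]·a₂b₂ᵀ. S₁ and S₂ are linearly independent, so a₁b₁ᵀ and a₂b₂ᵀ must span the same plane of matrices: they are the rank-1 matrices of the form x·S₁ + y·S₂.
det(x·S₁ + y·S₂) is −66·x² + 66·xy + 396·y² = (-66)·(x − 3·y)(x + 2·y), vanishing at (x:y) = (3:1) and (2:-1).
M₁ = 3·S₁ + S₂ = [[-15, 15], [45, -45]] = (-15)·(1, -3)(1, -1)ᵀ and M₂ = 2·S₁ − S₂ = [[30, 0], [20, 0]] = 10·(3, 2)(1, 0)ᵀ, so take a₁ = (1, -3), b₁ = (1, -1), a₂ = (3, 2), b₂ = (1, 0).
Each slice is an integer combination of E₁ = a₁b₁ᵀ and E₂ = a₂b₂ᵀ: S₁ = −3·E₁ + 2·E₂, S₂ = −6·E₁ − 6·E₂, S₃ = −9·E₁; reading off coefficients, c₁ = (-3, -6, -9) and c₂ = (2, -6, 0).
Hence T = (1, -3) ⊗ (1, -1) ⊗ (-3, -6, -9) + (3, 2) ⊗ (1, 0) ⊗ (2, -6, 0), so rank(T) ≤ 2.
These bounds meet, so rank(T) = 2.
Check entry T[1,2,2] = 6: (1)·(-1)·(-6) + (3)·(0)·(-6) = 6.

2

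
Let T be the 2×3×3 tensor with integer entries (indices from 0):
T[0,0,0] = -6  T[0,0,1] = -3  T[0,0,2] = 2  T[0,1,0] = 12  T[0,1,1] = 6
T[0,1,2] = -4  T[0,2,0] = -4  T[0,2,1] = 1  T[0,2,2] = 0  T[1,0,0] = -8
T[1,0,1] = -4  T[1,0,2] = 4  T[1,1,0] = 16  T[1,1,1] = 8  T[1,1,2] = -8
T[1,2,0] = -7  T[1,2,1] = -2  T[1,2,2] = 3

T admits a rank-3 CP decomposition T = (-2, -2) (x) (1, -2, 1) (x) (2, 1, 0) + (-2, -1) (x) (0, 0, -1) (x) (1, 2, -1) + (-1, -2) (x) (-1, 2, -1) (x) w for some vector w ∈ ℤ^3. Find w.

w = (-2, -1, 2)

Subtract the known terms from T to get the rank-1 residual R = (-1, -2) (x) (-1, 2, -1) (x) w, so R[i,j,k] = a[i]·b[j]·w[k]. Pick indices with nonzero a[0]·b[0] = (-1)·(-1) = 1. Only the fibre through (0,0,·) is needed: R[0,0,:] = T[0,0,:] − Σₗ aₗ[0]bₗ[0]cₗ = [-6, -3, 2] − (-2)·(1)·(2, 1, 0) − (-2)·(0)·(1, 2, -1) = [-2, -1, 2]. Then w[k] = R[0,0,k] / 1 for each k, giving w = [-2, -1, 2] / 1 = (-2, -1, 2).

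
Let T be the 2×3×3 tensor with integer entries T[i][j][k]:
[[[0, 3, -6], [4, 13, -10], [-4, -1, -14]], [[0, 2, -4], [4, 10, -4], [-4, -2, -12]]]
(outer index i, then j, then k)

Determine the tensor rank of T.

Lower bound: the mode-3 unfolding of T (rows indexed by k, columns by (i,j) = (0,0), (0,1), (0,2), (1,0), (1,1), (1,2)) is [[0, 4, -4, 0, 4, -4], [3, 13, -1, 2, 10, -2], [-6, -10, -14, -4, -4, -12]].
There the 2×2 minor on rows k ∈ {0, 1}, columns (i,j) ∈ {(0,0), (0,1)} is det [[0, 4], [3, 13]] = -12 ≠ 0, so this unfolding has rank ≥ 2; CP rank is at least every unfolding rank, so rank(T) ≥ 2. (This is only a lower bound: in general the CP rank may exceed every unfolding rank, so we still need to exhibit 2 rank-1 terms summing to T.)
Upper bound — finding two terms. Write S_k = T[:,:,k] for the frontal slices: S₀ = [[0, 4, -4], [0, 4, -4]], S₁ = [[3, 13, -1], [2, 10, -2]], S₂ = [[-6, -10, -14], [-4, -4, -12]].
If T = a₁ ⊗ b₁ ⊗ c₁ + a₂ ⊗ b₂ ⊗ c₂ then each S_k = c₁[k]·a₁b₁ᵀ + c₂[k]·a₂b₂ᵀ. S₀ and S₁ are linearly independent, so a₁b₁ᵀ and a₂b₂ᵀ must span the same plane of matrices: they are the rank-1 matrices of the form x·S₀ + y·S₁.
The 2×2 minor of x·S₀ + y·S₁ on rows {0,1}, columns {0,1} is 4·xy + 4·y² = 4·(y)(x + y), vanishing at (x:y) = (1:0) and (1:-1).
M₁ = S₀ = [[0, 4, -4], [0, 4, -4]] = 4·[1, 1][0, 1, -1]ᵀ and M₂ = S₀ − S₁ = [[-3, -9, -3], [-2, -6, -2]] = −[3, 2][1, 3, 1]ᵀ, so take a₁ = [1, 1], b₁ = [0, 1, -1], a₂ = [3, 2], b₂ = [1, 3, 1].
Each slice is an integer combination of E₁ = a₁b₁ᵀ and E₂ = a₂b₂ᵀ: S₀ = 4·E₁, S₁ = 4·E₁ + E₂, S₂ = 8·E₁ − 2·E₂; reading off coefficients, c₁ = [4, 4, 8] and c₂ = [0, 1, -2].
Hence T = [1, 1] ⊗ [0, 1, -1] ⊗ [4, 4, 8] + [3, 2] ⊗ [1, 3, 1] ⊗ [0, 1, -2], so rank(T) ≤ 2.
These bounds meet, so rank(T) = 2.
Check entry T[1,2,1] = -2: (1)·(-1)·(4) + (2)·(1)·(1) = -2.

2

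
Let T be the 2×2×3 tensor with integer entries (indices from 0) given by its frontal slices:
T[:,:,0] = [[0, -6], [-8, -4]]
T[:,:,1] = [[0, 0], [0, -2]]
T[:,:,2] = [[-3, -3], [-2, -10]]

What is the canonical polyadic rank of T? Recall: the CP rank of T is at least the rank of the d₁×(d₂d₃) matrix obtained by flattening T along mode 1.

3

Lower bound: the mode-3 unfolding of T (rows indexed by k, columns by (i,j) = (0,0), (0,1), (1,0), (1,1)) is [[0, -6, -8, -4], [0, 0, 0, -2], [-3, -3, -2, -10]].
There the 3×3 minor on rows k ∈ {0, 1, 2}, columns (i,j) ∈ {(0,0), (0,1), (1,1)} is det [[0, -6, -4], [0, 0, -2], [-3, -3, -10]] = -36 ≠ 0, so this unfolding has rank ≥ 3; CP rank is at least every unfolding rank, so rank(T) ≥ 3. (Unfolding ranks only ever bound the CP rank from below — rank(T) can be strictly larger than all of them — so the matching upper bound has to come from an explicit 3-term decomposition.)
Upper bound: T is a sum of 3 rank-1 terms, T = (0, 1) ⊗ (0, 1) ⊗ (0, -2, 0) + (1, -2) ⊗ (1, -1) ⊗ (2, 0, -1) + (1, 2) ⊗ (1, 2) ⊗ (-2, 0, -2) (written with every a and b primitive with positive leading entry and the scale carried by c; CP decompositions are not unique, and this one is verified by expanding entrywise), so rank(T) ≤ 3.
These bounds meet, so rank(T) = 3.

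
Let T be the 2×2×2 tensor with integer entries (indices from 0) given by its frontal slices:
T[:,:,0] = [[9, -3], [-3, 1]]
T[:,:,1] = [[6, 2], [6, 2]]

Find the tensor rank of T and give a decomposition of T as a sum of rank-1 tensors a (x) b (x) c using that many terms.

Lower bound: the mode-2 unfolding of T (rows indexed by j, columns by (i,k) = (0,0), (0,1), (1,0), (1,1)) is [[9, 6, -3, 6], [-3, 2, 1, 2]].
There the 2×2 minor on rows j ∈ {0, 1}, columns (i,k) ∈ {(0,0), (0,1)} is det [[9, 6], [-3, 2]] = 36 ≠ 0, so this unfolding has rank ≥ 2; CP rank is at least every unfolding rank, so rank(T) ≥ 2. (Unfolding ranks only ever bound the CP rank from below — rank(T) can be strictly larger than all of them — so the matching upper bound has to come from an explicit 2-term decomposition.)
Upper bound — finding two terms. Write S_k = T[:,:,k] for the frontal slices: S₀ = [[9, -3], [-3, 1]], S₁ = [[6, 2], [6, 2]].
If T = a₁ (x) b₁ (x) c₁ + a₂ (x) b₂ (x) c₂ then each S_k = c₁[k]·a₁b₁ᵀ + c₂[k]·a₂b₂ᵀ. S₀ and S₁ are linearly independent, so a₁b₁ᵀ and a₂b₂ᵀ must span the same plane of matrices: they are the rank-1 matrices of the form x·S₀ + y·S₁.
det(x·S₀ + y·S₁) is 48·xy = 48·(y)(x), vanishing at (x:y) = (1:0) and (0:1).
M₁ = S₀ = [[9, -3], [-3, 1]] = [3, -1][3, -1]ᵀ and M₂ = S₁ = [[6, 2], [6, 2]] = 2·[1, 1][3, 1]ᵀ, so take a₁ = [3, -1], b₁ = [3, -1], a₂ = [1, 1], b₂ = [3, 1].
Each slice is an integer combination of E₁ = a₁b₁ᵀ and E₂ = a₂b₂ᵀ: S₀ = E₁, S₁ = 2·E₂; reading off coefficients, c₁ = [1, 0] and c₂ = [0, 2].
Hence T = [3, -1] (x) [3, -1] (x) [1, 0] + [1, 1] (x) [3, 1] (x) [0, 2], so rank(T) ≤ 2.
These bounds meet, so rank(T) = 2.

rank(T) = 2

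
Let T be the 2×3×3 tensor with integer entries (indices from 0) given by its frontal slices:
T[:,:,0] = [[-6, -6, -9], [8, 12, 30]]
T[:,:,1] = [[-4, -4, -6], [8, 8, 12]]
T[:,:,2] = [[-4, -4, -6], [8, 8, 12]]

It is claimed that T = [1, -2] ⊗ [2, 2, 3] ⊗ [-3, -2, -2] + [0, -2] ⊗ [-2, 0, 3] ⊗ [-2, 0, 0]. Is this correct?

No

Reconstruct entry (1,0,0) from the claimed factors: Σₗ aₗ[1]bₗ[0]cₗ[0] = (-2)·(2)·(-3) + (-2)·(-2)·(-2) = 4, but T[1,0,0] = 8. The claim is false.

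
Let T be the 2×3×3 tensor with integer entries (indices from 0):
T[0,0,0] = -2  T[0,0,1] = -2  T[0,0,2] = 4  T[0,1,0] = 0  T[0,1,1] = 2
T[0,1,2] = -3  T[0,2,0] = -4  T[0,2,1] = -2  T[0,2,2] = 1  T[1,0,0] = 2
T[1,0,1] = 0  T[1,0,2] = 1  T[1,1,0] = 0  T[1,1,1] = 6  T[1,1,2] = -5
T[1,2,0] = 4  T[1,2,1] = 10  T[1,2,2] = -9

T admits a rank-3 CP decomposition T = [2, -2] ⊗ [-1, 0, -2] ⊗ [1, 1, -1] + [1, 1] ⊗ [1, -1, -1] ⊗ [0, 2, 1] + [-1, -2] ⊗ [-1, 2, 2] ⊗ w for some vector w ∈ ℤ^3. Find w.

w = [0, -2, 1]

Subtract the known terms from T to get the rank-1 residual R = [-1, -2] ⊗ [-1, 2, 2] ⊗ w, so R[i,j,k] = a[i]·b[j]·w[k]. Pick indices with nonzero a[0]·b[0] = (-1)·(-1) = 1. Only the fibre through (0,0,·) is needed: R[0,0,:] = T[0,0,:] − Σₗ aₗ[0]bₗ[0]cₗ = [-2, -2, 4] − (2)·(-1)·[1, 1, -1] − (1)·(1)·[0, 2, 1] = [0, -2, 1]. Then w[k] = R[0,0,k] / 1 for each k, giving w = [0, -2, 1] / 1 = [0, -2, 1].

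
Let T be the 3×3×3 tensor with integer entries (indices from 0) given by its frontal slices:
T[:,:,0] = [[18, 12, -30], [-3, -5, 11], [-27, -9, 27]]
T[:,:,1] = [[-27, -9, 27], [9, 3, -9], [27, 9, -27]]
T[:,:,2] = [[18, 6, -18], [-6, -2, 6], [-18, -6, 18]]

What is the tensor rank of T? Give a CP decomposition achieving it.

Lower bound: the mode-3 unfolding of T (rows indexed by k, columns by (i,j) = (0,0), (0,1), (0,2), (1,0), (1,1), (1,2), (2,0), (2,1), (2,2)) is [[18, 12, -30, -3, -5, 11, -27, -9, 27], [-27, -9, 27, 9, 3, -9, 27, 9, -27], [18, 6, -18, -6, -2, 6, -18, -6, 18]].
There the 2×2 minor on rows k ∈ {0, 1}, columns (i,j) ∈ {(0,0), (0,1)} is det [[18, 12], [-27, -9]] = 162 ≠ 0, so this unfolding has rank ≥ 2; CP rank is at least every unfolding rank, so rank(T) ≥ 2. (Unfolding ranks only ever bound the CP rank from below — rank(T) can be strictly larger than all of them — so the matching upper bound has to come from an explicit 2-term decomposition.)
Upper bound — finding two terms. Write S_k = T[:,:,k] for the frontal slices: S₀ = [[18, 12, -30], [-3, -5, 11], [-27, -9, 27]], S₁ = [[-27, -9, 27], [9, 3, -9], [27, 9, -27]], S₂ = [[18, 6, -18], [-6, -2, 6], [-18, -6, 18]].
If T = a₁ ⊗ b₁ ⊗ c₁ + a₂ ⊗ b₂ ⊗ c₂ then each S_k = c₁[k]·a₁b₁ᵀ + c₂[k]·a₂b₂ᵀ. S₀ and S₁ are linearly independent, so a₁b₁ᵀ and a₂b₂ᵀ must span the same plane of matrices: they are the rank-1 matrices of the form x·S₀ + y·S₁.
The 2×2 minor of x·S₀ + y·S₁ on rows {0,1}, columns {0,1} is −54·x² + 54·xy = (-54)·(x − y)(x), vanishing at (x:y) = (1:1) and (0:1).
M₁ = S₀ + S₁ = [[-9, 3, -3], [6, -2, 2], [0, 0, 0]] = −(3, -2, 0)(3, -1, 1)ᵀ and M₂ = S₁ = [[-27, -9, 27], [9, 3, -9], [27, 9, -27]] = (-3)·(3, -1, -3)(3, 1, -3)ᵀ, so take a₁ = (3, -2, 0), b₁ = (3, -1, 1), a₂ = (3, -1, -3), b₂ = (3, 1, -3).
Each slice is an integer combination of E₁ = a₁b₁ᵀ and E₂ = a₂b₂ᵀ: S₀ = −E₁ + 3·E₂, S₁ = −3·E₂, S₂ = 2·E₂; reading off coefficients, c₁ = (-1, 0, 0) and c₂ = (3, -3, 2).
Hence T = (3, -2, 0) ⊗ (3, -1, 1) ⊗ (-1, 0, 0) + (3, -1, -3) ⊗ (3, 1, -3) ⊗ (3, -3, 2), so rank(T) ≤ 2.
These bounds meet, so rank(T) = 2.

rank(T) = 2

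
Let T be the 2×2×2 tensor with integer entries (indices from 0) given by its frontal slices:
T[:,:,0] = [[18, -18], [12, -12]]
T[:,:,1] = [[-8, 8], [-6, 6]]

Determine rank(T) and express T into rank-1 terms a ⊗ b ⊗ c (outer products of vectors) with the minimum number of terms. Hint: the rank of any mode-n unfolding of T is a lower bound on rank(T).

rank(T) = 2

Lower bound: the mode-3 unfolding of T (rows indexed by k, columns by (i,j) = (0,0), (0,1), (1,0), (1,1)) is [[18, -18, 12, -12], [-8, 8, -6, 6]].
There the 2×2 minor on rows k ∈ {0, 1}, columns (i,j) ∈ {(0,0), (1,0)} is det [[18, 12], [-8, -6]] = -12 ≠ 0, so this unfolding has rank ≥ 2; CP rank is at least every unfolding rank, so rank(T) ≥ 2. (Flattening ranks never certify an upper bound on CP rank; for that we must actually write T with 2 rank-1 terms.)
Upper bound — finding two terms. Every mode-2 slice of T is a multiple of one matrix: T[:,j,:] = b[j]·M with b = [1, -1] and M = [[18, -8], [12, -6]] (rows indexed by i, columns by k). So it suffices to write M as a sum of two rank-1 matrices.
Splitting M by its rows (i = 0, 1), M = [1, 0][18, -8]ᵀ + [0, 1][12, -6]ᵀ.
Hence T = [1, 0] ⊗ [1, -1] ⊗ [18, -8] + [0, 1] ⊗ [1, -1] ⊗ [12, -6], so rank(T) ≤ 2.
These bounds meet, so rank(T) = 2.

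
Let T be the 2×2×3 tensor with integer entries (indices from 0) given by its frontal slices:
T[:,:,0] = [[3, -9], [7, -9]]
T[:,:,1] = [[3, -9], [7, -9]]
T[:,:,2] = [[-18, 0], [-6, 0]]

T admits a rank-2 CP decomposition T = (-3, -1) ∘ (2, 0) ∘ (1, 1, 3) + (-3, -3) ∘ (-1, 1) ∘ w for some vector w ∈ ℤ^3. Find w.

w = (3, 3, 0)

Subtract the known terms from T to get the rank-1 residual R = (-3, -3) ∘ (-1, 1) ∘ w, so R[i,j,k] = a[i]·b[j]·w[k]. Pick indices with nonzero a[0]·b[0] = (-3)·(-1) = 3. Only the fibre through (0,0,·) is needed: R[0,0,:] = T[0,0,:] − Σₗ aₗ[0]bₗ[0]cₗ = [3, 3, -18] − (-3)·(2)·(1, 1, 3) = [9, 9, 0]. Then w[k] = R[0,0,k] / 3 for each k, giving w = [9, 9, 0] / 3 = (3, 3, 0).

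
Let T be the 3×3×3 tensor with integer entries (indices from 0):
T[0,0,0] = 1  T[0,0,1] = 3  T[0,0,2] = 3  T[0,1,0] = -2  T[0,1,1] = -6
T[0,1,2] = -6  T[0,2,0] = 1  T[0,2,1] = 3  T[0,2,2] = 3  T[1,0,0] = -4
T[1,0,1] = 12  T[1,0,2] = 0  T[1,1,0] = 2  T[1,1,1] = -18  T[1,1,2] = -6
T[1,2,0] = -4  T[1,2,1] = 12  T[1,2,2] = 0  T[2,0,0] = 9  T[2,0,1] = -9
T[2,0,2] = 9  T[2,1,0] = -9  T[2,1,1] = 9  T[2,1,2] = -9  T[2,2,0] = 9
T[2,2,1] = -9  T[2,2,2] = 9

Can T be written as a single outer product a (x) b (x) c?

No

The mode-3 unfolding of T (rows indexed by k, columns by (i,j) = (0,0), (0,1), (0,2), (1,0), (1,1), (1,2), (2,0), (2,1), (2,2)) is [[1, -2, 1, -4, 2, -4, 9, -9, 9], [3, -6, 3, 12, -18, 12, -9, 9, -9], [3, -6, 3, 0, -6, 0, 9, -9, 9]].
There the 2×2 minor on rows k ∈ {0, 1}, columns (i,j) ∈ {(0,0), (1,0)} is det [[1, -4], [3, 12]] = 24 ≠ 0, so this unfolding has rank ≥ 2; CP rank is at least every unfolding rank, so rank(T) ≥ 2.
In particular rank(T) ≥ 2 > 1, so T is not rank-1.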